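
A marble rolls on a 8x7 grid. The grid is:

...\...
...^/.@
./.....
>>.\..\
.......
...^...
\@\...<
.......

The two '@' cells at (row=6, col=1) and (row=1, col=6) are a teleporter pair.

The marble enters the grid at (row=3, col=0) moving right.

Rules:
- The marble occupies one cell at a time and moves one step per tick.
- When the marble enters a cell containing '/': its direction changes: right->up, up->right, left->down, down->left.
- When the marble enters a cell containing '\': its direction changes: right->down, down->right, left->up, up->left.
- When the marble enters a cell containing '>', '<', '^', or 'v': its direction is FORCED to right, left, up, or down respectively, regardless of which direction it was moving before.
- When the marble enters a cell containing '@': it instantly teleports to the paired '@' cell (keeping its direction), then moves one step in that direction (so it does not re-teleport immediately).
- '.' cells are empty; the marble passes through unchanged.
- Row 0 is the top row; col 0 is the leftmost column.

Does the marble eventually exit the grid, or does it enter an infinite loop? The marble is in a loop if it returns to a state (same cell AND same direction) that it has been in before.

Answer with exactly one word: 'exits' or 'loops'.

Step 1: enter (3,0), '>' forces right->right, move right to (3,1)
Step 2: enter (3,1), '>' forces right->right, move right to (3,2)
Step 3: enter (3,2), '.' pass, move right to (3,3)
Step 4: enter (3,3), '\' deflects right->down, move down to (4,3)
Step 5: enter (4,3), '.' pass, move down to (5,3)
Step 6: enter (5,3), '^' forces down->up, move up to (4,3)
Step 7: enter (4,3), '.' pass, move up to (3,3)
Step 8: enter (3,3), '\' deflects up->left, move left to (3,2)
Step 9: enter (3,2), '.' pass, move left to (3,1)
Step 10: enter (3,1), '>' forces left->right, move right to (3,2)
Step 11: at (3,2) dir=right — LOOP DETECTED (seen before)

Answer: loops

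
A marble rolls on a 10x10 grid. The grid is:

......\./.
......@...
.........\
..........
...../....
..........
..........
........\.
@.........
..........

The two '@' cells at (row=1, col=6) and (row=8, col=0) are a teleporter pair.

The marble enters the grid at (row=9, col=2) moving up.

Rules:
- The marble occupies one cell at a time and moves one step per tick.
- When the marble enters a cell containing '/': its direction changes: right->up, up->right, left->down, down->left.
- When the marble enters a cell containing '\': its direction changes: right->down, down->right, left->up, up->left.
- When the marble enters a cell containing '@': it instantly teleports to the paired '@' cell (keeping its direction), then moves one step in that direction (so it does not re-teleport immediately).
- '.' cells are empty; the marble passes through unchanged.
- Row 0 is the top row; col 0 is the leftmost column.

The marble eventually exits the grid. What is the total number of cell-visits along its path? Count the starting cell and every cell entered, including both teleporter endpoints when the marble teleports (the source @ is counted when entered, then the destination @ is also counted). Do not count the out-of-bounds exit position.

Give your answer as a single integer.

Answer: 10

Derivation:
Step 1: enter (9,2), '.' pass, move up to (8,2)
Step 2: enter (8,2), '.' pass, move up to (7,2)
Step 3: enter (7,2), '.' pass, move up to (6,2)
Step 4: enter (6,2), '.' pass, move up to (5,2)
Step 5: enter (5,2), '.' pass, move up to (4,2)
Step 6: enter (4,2), '.' pass, move up to (3,2)
Step 7: enter (3,2), '.' pass, move up to (2,2)
Step 8: enter (2,2), '.' pass, move up to (1,2)
Step 9: enter (1,2), '.' pass, move up to (0,2)
Step 10: enter (0,2), '.' pass, move up to (-1,2)
Step 11: at (-1,2) — EXIT via top edge, pos 2
Path length (cell visits): 10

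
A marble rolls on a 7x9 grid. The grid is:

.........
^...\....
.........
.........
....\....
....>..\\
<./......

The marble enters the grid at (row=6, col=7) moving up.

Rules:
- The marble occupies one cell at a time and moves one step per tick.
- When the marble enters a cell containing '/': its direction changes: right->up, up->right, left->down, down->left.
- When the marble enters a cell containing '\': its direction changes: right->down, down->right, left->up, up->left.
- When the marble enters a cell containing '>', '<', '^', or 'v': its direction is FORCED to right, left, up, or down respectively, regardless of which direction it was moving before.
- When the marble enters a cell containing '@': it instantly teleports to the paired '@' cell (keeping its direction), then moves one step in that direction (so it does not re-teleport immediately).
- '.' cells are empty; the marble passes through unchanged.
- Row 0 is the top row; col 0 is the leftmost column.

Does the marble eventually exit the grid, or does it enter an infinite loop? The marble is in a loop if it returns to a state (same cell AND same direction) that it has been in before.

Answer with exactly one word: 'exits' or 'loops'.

Step 1: enter (6,7), '.' pass, move up to (5,7)
Step 2: enter (5,7), '\' deflects up->left, move left to (5,6)
Step 3: enter (5,6), '.' pass, move left to (5,5)
Step 4: enter (5,5), '.' pass, move left to (5,4)
Step 5: enter (5,4), '>' forces left->right, move right to (5,5)
Step 6: enter (5,5), '.' pass, move right to (5,6)
Step 7: enter (5,6), '.' pass, move right to (5,7)
Step 8: enter (5,7), '\' deflects right->down, move down to (6,7)
Step 9: enter (6,7), '.' pass, move down to (7,7)
Step 10: at (7,7) — EXIT via bottom edge, pos 7

Answer: exits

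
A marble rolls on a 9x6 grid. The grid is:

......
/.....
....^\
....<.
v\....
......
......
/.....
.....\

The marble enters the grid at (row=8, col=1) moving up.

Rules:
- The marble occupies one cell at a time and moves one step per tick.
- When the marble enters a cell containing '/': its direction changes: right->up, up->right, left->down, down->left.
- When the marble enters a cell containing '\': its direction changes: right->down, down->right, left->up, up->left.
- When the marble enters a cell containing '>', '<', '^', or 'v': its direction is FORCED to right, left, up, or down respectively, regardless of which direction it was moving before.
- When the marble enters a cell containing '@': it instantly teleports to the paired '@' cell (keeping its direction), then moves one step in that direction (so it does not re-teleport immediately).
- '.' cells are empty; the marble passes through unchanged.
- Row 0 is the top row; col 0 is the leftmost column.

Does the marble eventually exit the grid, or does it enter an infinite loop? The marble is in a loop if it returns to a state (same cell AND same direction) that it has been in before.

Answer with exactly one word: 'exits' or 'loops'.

Step 1: enter (8,1), '.' pass, move up to (7,1)
Step 2: enter (7,1), '.' pass, move up to (6,1)
Step 3: enter (6,1), '.' pass, move up to (5,1)
Step 4: enter (5,1), '.' pass, move up to (4,1)
Step 5: enter (4,1), '\' deflects up->left, move left to (4,0)
Step 6: enter (4,0), 'v' forces left->down, move down to (5,0)
Step 7: enter (5,0), '.' pass, move down to (6,0)
Step 8: enter (6,0), '.' pass, move down to (7,0)
Step 9: enter (7,0), '/' deflects down->left, move left to (7,-1)
Step 10: at (7,-1) — EXIT via left edge, pos 7

Answer: exits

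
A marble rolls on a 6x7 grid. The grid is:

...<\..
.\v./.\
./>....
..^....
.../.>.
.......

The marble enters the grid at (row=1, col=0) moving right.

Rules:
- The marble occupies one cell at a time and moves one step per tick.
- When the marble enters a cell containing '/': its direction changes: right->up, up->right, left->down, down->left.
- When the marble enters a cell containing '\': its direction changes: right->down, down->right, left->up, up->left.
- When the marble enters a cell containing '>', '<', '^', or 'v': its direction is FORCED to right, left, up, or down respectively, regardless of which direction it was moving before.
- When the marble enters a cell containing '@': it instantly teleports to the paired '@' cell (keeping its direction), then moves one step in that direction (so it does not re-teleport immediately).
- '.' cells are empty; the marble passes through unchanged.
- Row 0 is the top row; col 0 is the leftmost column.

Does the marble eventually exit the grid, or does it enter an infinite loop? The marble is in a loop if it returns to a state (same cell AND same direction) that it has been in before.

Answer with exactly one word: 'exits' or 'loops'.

Step 1: enter (1,0), '.' pass, move right to (1,1)
Step 2: enter (1,1), '\' deflects right->down, move down to (2,1)
Step 3: enter (2,1), '/' deflects down->left, move left to (2,0)
Step 4: enter (2,0), '.' pass, move left to (2,-1)
Step 5: at (2,-1) — EXIT via left edge, pos 2

Answer: exits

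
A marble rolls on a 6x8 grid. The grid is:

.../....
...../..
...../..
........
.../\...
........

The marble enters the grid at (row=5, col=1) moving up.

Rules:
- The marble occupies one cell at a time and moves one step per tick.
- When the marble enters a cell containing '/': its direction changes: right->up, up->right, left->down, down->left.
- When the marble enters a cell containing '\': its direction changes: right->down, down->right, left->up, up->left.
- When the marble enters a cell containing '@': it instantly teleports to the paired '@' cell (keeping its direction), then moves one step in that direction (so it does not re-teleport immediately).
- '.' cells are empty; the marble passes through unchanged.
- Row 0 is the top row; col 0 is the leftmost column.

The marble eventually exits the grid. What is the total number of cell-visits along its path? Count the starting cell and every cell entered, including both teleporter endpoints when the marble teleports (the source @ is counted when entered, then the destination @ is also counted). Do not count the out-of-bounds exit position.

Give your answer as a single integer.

Step 1: enter (5,1), '.' pass, move up to (4,1)
Step 2: enter (4,1), '.' pass, move up to (3,1)
Step 3: enter (3,1), '.' pass, move up to (2,1)
Step 4: enter (2,1), '.' pass, move up to (1,1)
Step 5: enter (1,1), '.' pass, move up to (0,1)
Step 6: enter (0,1), '.' pass, move up to (-1,1)
Step 7: at (-1,1) — EXIT via top edge, pos 1
Path length (cell visits): 6

Answer: 6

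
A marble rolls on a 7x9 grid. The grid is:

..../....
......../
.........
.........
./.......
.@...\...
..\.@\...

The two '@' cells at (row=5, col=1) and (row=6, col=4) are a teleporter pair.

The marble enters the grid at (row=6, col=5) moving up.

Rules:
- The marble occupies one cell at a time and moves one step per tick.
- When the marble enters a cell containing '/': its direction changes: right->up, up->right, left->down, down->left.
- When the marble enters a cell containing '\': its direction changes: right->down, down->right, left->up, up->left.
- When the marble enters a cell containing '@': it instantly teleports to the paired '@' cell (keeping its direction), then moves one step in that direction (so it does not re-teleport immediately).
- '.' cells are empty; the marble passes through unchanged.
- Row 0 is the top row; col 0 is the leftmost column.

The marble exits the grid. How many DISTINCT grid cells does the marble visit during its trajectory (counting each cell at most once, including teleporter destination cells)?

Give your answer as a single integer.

Step 1: enter (6,5), '\' deflects up->left, move left to (6,4)
Step 2: enter (6,4), '@' teleport (6,4)->(5,1), also enter (5,1), move left to (5,0)
Step 3: enter (5,0), '.' pass, move left to (5,-1)
Step 4: at (5,-1) — EXIT via left edge, pos 5
Distinct cells visited: 4 (path length 4)

Answer: 4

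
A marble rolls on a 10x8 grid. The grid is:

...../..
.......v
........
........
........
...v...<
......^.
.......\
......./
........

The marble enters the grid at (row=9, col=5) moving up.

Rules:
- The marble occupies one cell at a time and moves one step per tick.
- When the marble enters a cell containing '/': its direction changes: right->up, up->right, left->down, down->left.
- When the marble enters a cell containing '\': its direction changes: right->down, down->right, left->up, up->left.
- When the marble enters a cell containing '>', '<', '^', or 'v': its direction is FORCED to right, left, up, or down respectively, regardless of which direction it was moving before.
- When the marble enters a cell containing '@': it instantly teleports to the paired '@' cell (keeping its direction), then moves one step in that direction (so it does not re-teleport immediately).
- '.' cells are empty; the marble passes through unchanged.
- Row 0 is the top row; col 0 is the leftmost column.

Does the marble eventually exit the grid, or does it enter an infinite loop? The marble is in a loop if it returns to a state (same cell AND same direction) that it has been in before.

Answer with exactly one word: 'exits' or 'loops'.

Answer: exits

Derivation:
Step 1: enter (9,5), '.' pass, move up to (8,5)
Step 2: enter (8,5), '.' pass, move up to (7,5)
Step 3: enter (7,5), '.' pass, move up to (6,5)
Step 4: enter (6,5), '.' pass, move up to (5,5)
Step 5: enter (5,5), '.' pass, move up to (4,5)
Step 6: enter (4,5), '.' pass, move up to (3,5)
Step 7: enter (3,5), '.' pass, move up to (2,5)
Step 8: enter (2,5), '.' pass, move up to (1,5)
Step 9: enter (1,5), '.' pass, move up to (0,5)
Step 10: enter (0,5), '/' deflects up->right, move right to (0,6)
Step 11: enter (0,6), '.' pass, move right to (0,7)
Step 12: enter (0,7), '.' pass, move right to (0,8)
Step 13: at (0,8) — EXIT via right edge, pos 0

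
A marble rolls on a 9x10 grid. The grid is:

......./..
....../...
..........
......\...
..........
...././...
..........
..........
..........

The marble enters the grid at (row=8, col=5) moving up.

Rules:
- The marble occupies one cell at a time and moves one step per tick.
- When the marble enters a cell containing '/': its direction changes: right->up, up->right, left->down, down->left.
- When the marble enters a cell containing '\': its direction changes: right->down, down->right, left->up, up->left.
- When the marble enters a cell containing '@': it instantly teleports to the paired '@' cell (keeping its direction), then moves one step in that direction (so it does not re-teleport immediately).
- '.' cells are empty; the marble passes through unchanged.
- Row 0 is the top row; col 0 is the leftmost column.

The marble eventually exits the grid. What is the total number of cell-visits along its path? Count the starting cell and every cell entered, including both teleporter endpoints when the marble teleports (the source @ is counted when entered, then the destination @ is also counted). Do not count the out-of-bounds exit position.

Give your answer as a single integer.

Answer: 9

Derivation:
Step 1: enter (8,5), '.' pass, move up to (7,5)
Step 2: enter (7,5), '.' pass, move up to (6,5)
Step 3: enter (6,5), '.' pass, move up to (5,5)
Step 4: enter (5,5), '.' pass, move up to (4,5)
Step 5: enter (4,5), '.' pass, move up to (3,5)
Step 6: enter (3,5), '.' pass, move up to (2,5)
Step 7: enter (2,5), '.' pass, move up to (1,5)
Step 8: enter (1,5), '.' pass, move up to (0,5)
Step 9: enter (0,5), '.' pass, move up to (-1,5)
Step 10: at (-1,5) — EXIT via top edge, pos 5
Path length (cell visits): 9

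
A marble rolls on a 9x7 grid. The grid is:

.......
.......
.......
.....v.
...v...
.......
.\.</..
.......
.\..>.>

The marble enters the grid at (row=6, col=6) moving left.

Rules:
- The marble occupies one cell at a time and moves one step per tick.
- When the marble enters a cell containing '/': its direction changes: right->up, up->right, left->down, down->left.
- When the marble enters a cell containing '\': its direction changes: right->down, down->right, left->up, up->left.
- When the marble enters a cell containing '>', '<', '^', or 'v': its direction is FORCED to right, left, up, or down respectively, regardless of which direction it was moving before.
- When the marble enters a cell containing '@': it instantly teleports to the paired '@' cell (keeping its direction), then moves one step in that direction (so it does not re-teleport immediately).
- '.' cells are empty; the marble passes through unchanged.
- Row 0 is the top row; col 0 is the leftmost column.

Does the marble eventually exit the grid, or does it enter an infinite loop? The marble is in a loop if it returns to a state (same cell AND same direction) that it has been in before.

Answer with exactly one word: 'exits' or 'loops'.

Answer: exits

Derivation:
Step 1: enter (6,6), '.' pass, move left to (6,5)
Step 2: enter (6,5), '.' pass, move left to (6,4)
Step 3: enter (6,4), '/' deflects left->down, move down to (7,4)
Step 4: enter (7,4), '.' pass, move down to (8,4)
Step 5: enter (8,4), '>' forces down->right, move right to (8,5)
Step 6: enter (8,5), '.' pass, move right to (8,6)
Step 7: enter (8,6), '>' forces right->right, move right to (8,7)
Step 8: at (8,7) — EXIT via right edge, pos 8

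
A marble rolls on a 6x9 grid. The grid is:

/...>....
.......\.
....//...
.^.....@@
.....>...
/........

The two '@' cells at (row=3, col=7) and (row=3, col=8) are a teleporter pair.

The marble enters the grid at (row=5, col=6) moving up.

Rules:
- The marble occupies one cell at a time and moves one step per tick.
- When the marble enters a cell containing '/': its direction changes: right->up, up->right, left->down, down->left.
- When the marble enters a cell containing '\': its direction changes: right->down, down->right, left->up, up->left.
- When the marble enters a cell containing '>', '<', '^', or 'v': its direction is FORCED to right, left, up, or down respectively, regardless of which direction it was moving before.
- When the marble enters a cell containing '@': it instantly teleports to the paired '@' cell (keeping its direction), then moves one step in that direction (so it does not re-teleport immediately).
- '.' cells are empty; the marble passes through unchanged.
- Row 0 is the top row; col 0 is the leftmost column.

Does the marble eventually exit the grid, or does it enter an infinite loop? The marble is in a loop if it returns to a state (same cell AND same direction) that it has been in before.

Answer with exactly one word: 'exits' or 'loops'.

Answer: exits

Derivation:
Step 1: enter (5,6), '.' pass, move up to (4,6)
Step 2: enter (4,6), '.' pass, move up to (3,6)
Step 3: enter (3,6), '.' pass, move up to (2,6)
Step 4: enter (2,6), '.' pass, move up to (1,6)
Step 5: enter (1,6), '.' pass, move up to (0,6)
Step 6: enter (0,6), '.' pass, move up to (-1,6)
Step 7: at (-1,6) — EXIT via top edge, pos 6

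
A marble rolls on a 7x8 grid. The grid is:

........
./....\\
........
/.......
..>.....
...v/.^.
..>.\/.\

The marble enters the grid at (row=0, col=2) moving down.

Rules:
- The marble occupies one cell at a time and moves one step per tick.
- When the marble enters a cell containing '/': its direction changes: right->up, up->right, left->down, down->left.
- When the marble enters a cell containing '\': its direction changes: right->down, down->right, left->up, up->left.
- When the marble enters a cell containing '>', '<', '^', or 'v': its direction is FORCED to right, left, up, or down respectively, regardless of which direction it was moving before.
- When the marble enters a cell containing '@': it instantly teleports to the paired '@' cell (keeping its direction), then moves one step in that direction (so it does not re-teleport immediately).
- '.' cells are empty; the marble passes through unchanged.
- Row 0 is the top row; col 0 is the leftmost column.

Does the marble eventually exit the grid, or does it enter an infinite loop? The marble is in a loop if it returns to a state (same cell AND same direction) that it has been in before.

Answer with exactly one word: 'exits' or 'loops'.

Step 1: enter (0,2), '.' pass, move down to (1,2)
Step 2: enter (1,2), '.' pass, move down to (2,2)
Step 3: enter (2,2), '.' pass, move down to (3,2)
Step 4: enter (3,2), '.' pass, move down to (4,2)
Step 5: enter (4,2), '>' forces down->right, move right to (4,3)
Step 6: enter (4,3), '.' pass, move right to (4,4)
Step 7: enter (4,4), '.' pass, move right to (4,5)
Step 8: enter (4,5), '.' pass, move right to (4,6)
Step 9: enter (4,6), '.' pass, move right to (4,7)
Step 10: enter (4,7), '.' pass, move right to (4,8)
Step 11: at (4,8) — EXIT via right edge, pos 4

Answer: exits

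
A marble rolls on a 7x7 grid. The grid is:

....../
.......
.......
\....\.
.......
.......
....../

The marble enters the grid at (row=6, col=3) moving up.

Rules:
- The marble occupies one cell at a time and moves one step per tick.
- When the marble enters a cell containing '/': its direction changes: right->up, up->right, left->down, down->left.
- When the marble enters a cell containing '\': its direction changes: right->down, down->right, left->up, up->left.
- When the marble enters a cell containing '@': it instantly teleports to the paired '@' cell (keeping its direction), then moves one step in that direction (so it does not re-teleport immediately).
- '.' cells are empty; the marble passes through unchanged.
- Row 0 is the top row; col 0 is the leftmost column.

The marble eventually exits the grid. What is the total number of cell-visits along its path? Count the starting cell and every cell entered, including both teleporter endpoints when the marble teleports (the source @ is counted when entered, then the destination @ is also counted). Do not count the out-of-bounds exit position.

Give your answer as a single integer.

Step 1: enter (6,3), '.' pass, move up to (5,3)
Step 2: enter (5,3), '.' pass, move up to (4,3)
Step 3: enter (4,3), '.' pass, move up to (3,3)
Step 4: enter (3,3), '.' pass, move up to (2,3)
Step 5: enter (2,3), '.' pass, move up to (1,3)
Step 6: enter (1,3), '.' pass, move up to (0,3)
Step 7: enter (0,3), '.' pass, move up to (-1,3)
Step 8: at (-1,3) — EXIT via top edge, pos 3
Path length (cell visits): 7

Answer: 7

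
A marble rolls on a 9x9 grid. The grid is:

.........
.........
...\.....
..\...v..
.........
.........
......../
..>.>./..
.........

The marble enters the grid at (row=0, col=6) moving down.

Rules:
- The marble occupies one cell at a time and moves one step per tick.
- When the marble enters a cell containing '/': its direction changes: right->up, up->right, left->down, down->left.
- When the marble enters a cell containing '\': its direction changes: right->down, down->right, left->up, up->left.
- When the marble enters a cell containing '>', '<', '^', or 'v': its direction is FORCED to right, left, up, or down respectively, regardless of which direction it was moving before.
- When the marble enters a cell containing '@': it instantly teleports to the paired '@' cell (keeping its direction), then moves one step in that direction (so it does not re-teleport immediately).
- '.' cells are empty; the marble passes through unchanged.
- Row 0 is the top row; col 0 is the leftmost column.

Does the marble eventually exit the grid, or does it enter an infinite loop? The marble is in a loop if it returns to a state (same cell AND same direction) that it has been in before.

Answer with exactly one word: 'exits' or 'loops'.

Answer: loops

Derivation:
Step 1: enter (0,6), '.' pass, move down to (1,6)
Step 2: enter (1,6), '.' pass, move down to (2,6)
Step 3: enter (2,6), '.' pass, move down to (3,6)
Step 4: enter (3,6), 'v' forces down->down, move down to (4,6)
Step 5: enter (4,6), '.' pass, move down to (5,6)
Step 6: enter (5,6), '.' pass, move down to (6,6)
Step 7: enter (6,6), '.' pass, move down to (7,6)
Step 8: enter (7,6), '/' deflects down->left, move left to (7,5)
Step 9: enter (7,5), '.' pass, move left to (7,4)
Step 10: enter (7,4), '>' forces left->right, move right to (7,5)
Step 11: enter (7,5), '.' pass, move right to (7,6)
Step 12: enter (7,6), '/' deflects right->up, move up to (6,6)
Step 13: enter (6,6), '.' pass, move up to (5,6)
Step 14: enter (5,6), '.' pass, move up to (4,6)
Step 15: enter (4,6), '.' pass, move up to (3,6)
Step 16: enter (3,6), 'v' forces up->down, move down to (4,6)
Step 17: at (4,6) dir=down — LOOP DETECTED (seen before)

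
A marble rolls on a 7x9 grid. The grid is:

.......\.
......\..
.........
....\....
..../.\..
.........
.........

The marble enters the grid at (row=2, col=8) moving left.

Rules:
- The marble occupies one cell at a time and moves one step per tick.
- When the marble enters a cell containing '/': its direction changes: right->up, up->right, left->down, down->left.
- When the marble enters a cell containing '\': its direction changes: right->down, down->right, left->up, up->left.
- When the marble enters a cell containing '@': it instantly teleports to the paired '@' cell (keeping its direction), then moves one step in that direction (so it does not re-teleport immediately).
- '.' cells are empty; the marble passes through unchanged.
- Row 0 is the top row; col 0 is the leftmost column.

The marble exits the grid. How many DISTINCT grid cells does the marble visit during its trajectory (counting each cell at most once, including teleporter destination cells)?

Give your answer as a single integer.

Step 1: enter (2,8), '.' pass, move left to (2,7)
Step 2: enter (2,7), '.' pass, move left to (2,6)
Step 3: enter (2,6), '.' pass, move left to (2,5)
Step 4: enter (2,5), '.' pass, move left to (2,4)
Step 5: enter (2,4), '.' pass, move left to (2,3)
Step 6: enter (2,3), '.' pass, move left to (2,2)
Step 7: enter (2,2), '.' pass, move left to (2,1)
Step 8: enter (2,1), '.' pass, move left to (2,0)
Step 9: enter (2,0), '.' pass, move left to (2,-1)
Step 10: at (2,-1) — EXIT via left edge, pos 2
Distinct cells visited: 9 (path length 9)

Answer: 9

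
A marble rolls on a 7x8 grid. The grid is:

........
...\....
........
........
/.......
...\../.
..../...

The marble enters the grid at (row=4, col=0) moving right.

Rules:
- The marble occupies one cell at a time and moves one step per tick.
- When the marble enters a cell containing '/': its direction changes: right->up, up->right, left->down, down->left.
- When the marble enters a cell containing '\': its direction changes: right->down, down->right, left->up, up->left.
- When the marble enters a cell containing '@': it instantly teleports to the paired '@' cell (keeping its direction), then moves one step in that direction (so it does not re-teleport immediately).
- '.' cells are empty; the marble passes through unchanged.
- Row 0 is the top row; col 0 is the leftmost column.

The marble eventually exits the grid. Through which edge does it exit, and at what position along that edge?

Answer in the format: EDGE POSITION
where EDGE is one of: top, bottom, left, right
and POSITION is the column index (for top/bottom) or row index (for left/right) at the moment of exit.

Step 1: enter (4,0), '/' deflects right->up, move up to (3,0)
Step 2: enter (3,0), '.' pass, move up to (2,0)
Step 3: enter (2,0), '.' pass, move up to (1,0)
Step 4: enter (1,0), '.' pass, move up to (0,0)
Step 5: enter (0,0), '.' pass, move up to (-1,0)
Step 6: at (-1,0) — EXIT via top edge, pos 0

Answer: top 0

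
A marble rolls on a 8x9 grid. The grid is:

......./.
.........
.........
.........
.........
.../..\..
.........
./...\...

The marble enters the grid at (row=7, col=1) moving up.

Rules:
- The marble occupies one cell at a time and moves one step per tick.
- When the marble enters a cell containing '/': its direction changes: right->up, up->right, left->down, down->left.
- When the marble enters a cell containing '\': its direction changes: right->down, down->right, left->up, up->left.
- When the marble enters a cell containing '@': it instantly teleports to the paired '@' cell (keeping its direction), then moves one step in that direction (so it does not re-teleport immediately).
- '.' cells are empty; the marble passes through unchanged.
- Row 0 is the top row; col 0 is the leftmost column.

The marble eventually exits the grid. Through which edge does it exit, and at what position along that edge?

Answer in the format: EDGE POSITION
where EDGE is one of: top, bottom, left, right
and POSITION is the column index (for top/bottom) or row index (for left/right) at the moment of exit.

Step 1: enter (7,1), '/' deflects up->right, move right to (7,2)
Step 2: enter (7,2), '.' pass, move right to (7,3)
Step 3: enter (7,3), '.' pass, move right to (7,4)
Step 4: enter (7,4), '.' pass, move right to (7,5)
Step 5: enter (7,5), '\' deflects right->down, move down to (8,5)
Step 6: at (8,5) — EXIT via bottom edge, pos 5

Answer: bottom 5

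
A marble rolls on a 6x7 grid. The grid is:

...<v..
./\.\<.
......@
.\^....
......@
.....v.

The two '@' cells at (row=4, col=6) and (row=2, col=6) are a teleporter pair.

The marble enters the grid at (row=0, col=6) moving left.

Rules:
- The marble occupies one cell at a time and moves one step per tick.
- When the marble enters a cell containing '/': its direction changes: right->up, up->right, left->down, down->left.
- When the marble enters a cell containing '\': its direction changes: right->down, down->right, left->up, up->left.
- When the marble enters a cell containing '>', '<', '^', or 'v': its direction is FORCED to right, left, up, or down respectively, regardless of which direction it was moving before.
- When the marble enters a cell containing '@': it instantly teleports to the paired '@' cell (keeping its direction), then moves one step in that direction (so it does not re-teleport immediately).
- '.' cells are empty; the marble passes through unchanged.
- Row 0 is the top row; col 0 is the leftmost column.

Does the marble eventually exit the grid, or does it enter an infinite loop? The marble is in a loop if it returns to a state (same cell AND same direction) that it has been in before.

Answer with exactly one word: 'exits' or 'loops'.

Answer: loops

Derivation:
Step 1: enter (0,6), '.' pass, move left to (0,5)
Step 2: enter (0,5), '.' pass, move left to (0,4)
Step 3: enter (0,4), 'v' forces left->down, move down to (1,4)
Step 4: enter (1,4), '\' deflects down->right, move right to (1,5)
Step 5: enter (1,5), '<' forces right->left, move left to (1,4)
Step 6: enter (1,4), '\' deflects left->up, move up to (0,4)
Step 7: enter (0,4), 'v' forces up->down, move down to (1,4)
Step 8: at (1,4) dir=down — LOOP DETECTED (seen before)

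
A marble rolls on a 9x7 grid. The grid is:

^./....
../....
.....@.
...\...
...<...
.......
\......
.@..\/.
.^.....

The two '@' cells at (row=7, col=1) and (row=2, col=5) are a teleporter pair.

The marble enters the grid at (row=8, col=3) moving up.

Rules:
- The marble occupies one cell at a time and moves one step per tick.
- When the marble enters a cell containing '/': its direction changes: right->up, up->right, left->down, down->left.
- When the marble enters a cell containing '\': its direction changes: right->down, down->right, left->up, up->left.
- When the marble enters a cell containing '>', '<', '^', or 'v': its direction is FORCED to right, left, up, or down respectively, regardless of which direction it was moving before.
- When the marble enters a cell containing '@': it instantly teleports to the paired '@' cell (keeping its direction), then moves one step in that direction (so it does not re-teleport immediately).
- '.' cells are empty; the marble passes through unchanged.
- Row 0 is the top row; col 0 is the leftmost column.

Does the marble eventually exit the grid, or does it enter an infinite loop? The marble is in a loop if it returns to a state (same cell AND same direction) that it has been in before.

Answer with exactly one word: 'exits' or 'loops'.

Step 1: enter (8,3), '.' pass, move up to (7,3)
Step 2: enter (7,3), '.' pass, move up to (6,3)
Step 3: enter (6,3), '.' pass, move up to (5,3)
Step 4: enter (5,3), '.' pass, move up to (4,3)
Step 5: enter (4,3), '<' forces up->left, move left to (4,2)
Step 6: enter (4,2), '.' pass, move left to (4,1)
Step 7: enter (4,1), '.' pass, move left to (4,0)
Step 8: enter (4,0), '.' pass, move left to (4,-1)
Step 9: at (4,-1) — EXIT via left edge, pos 4

Answer: exits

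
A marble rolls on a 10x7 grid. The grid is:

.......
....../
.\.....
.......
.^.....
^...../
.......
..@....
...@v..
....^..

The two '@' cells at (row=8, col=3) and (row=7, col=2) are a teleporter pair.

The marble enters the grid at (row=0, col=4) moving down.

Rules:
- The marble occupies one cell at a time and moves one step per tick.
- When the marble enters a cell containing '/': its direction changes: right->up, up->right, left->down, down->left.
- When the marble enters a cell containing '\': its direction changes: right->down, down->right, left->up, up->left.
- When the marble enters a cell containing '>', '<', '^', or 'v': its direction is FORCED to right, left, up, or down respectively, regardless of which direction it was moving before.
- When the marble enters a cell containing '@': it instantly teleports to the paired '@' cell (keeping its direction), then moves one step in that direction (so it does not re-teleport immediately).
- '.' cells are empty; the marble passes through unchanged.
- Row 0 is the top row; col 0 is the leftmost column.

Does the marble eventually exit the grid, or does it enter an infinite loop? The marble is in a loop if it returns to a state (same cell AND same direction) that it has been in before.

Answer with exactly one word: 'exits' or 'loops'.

Answer: loops

Derivation:
Step 1: enter (0,4), '.' pass, move down to (1,4)
Step 2: enter (1,4), '.' pass, move down to (2,4)
Step 3: enter (2,4), '.' pass, move down to (3,4)
Step 4: enter (3,4), '.' pass, move down to (4,4)
Step 5: enter (4,4), '.' pass, move down to (5,4)
Step 6: enter (5,4), '.' pass, move down to (6,4)
Step 7: enter (6,4), '.' pass, move down to (7,4)
Step 8: enter (7,4), '.' pass, move down to (8,4)
Step 9: enter (8,4), 'v' forces down->down, move down to (9,4)
Step 10: enter (9,4), '^' forces down->up, move up to (8,4)
Step 11: enter (8,4), 'v' forces up->down, move down to (9,4)
Step 12: at (9,4) dir=down — LOOP DETECTED (seen before)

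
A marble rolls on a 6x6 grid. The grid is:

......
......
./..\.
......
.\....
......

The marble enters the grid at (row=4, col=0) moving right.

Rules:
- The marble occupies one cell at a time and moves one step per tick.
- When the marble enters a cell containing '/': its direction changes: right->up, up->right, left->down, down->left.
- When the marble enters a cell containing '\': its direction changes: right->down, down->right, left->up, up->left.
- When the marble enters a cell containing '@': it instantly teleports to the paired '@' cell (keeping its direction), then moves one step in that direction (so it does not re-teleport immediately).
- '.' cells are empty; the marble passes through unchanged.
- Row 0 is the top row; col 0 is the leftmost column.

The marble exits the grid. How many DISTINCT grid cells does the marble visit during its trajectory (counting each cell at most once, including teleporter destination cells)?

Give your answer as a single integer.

Answer: 3

Derivation:
Step 1: enter (4,0), '.' pass, move right to (4,1)
Step 2: enter (4,1), '\' deflects right->down, move down to (5,1)
Step 3: enter (5,1), '.' pass, move down to (6,1)
Step 4: at (6,1) — EXIT via bottom edge, pos 1
Distinct cells visited: 3 (path length 3)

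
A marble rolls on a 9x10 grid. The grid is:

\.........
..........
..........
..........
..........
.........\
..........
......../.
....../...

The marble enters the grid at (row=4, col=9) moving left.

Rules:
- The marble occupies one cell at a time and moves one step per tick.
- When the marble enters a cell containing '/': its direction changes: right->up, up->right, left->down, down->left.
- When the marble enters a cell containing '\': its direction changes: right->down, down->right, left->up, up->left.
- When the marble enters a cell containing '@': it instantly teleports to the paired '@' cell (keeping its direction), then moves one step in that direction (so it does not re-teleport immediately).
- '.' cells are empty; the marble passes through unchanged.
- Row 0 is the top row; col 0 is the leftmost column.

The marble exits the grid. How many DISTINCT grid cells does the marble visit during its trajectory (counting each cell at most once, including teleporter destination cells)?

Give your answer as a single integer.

Step 1: enter (4,9), '.' pass, move left to (4,8)
Step 2: enter (4,8), '.' pass, move left to (4,7)
Step 3: enter (4,7), '.' pass, move left to (4,6)
Step 4: enter (4,6), '.' pass, move left to (4,5)
Step 5: enter (4,5), '.' pass, move left to (4,4)
Step 6: enter (4,4), '.' pass, move left to (4,3)
Step 7: enter (4,3), '.' pass, move left to (4,2)
Step 8: enter (4,2), '.' pass, move left to (4,1)
Step 9: enter (4,1), '.' pass, move left to (4,0)
Step 10: enter (4,0), '.' pass, move left to (4,-1)
Step 11: at (4,-1) — EXIT via left edge, pos 4
Distinct cells visited: 10 (path length 10)

Answer: 10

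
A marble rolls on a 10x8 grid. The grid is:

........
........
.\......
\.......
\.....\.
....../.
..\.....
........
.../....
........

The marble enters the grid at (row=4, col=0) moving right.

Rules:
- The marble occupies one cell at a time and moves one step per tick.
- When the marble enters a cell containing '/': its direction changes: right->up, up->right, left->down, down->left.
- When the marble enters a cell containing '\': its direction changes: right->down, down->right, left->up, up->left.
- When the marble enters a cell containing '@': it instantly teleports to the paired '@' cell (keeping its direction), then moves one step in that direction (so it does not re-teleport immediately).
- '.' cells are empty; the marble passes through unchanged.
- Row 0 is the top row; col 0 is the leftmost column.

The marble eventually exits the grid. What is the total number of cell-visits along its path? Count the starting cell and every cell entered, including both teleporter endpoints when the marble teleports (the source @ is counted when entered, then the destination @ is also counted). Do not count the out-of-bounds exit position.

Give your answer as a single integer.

Answer: 6

Derivation:
Step 1: enter (4,0), '\' deflects right->down, move down to (5,0)
Step 2: enter (5,0), '.' pass, move down to (6,0)
Step 3: enter (6,0), '.' pass, move down to (7,0)
Step 4: enter (7,0), '.' pass, move down to (8,0)
Step 5: enter (8,0), '.' pass, move down to (9,0)
Step 6: enter (9,0), '.' pass, move down to (10,0)
Step 7: at (10,0) — EXIT via bottom edge, pos 0
Path length (cell visits): 6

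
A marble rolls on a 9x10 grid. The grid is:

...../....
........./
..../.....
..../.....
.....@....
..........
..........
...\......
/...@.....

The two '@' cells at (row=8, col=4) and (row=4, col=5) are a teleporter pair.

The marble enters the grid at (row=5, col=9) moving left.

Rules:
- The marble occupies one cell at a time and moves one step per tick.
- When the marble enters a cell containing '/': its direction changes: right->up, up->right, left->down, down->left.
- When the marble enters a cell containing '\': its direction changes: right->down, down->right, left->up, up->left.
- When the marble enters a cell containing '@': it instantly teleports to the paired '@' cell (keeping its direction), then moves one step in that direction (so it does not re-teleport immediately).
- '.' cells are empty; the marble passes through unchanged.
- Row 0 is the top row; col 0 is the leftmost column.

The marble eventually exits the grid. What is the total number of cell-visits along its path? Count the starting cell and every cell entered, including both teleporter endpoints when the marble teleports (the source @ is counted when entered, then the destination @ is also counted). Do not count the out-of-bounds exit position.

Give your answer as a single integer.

Answer: 10

Derivation:
Step 1: enter (5,9), '.' pass, move left to (5,8)
Step 2: enter (5,8), '.' pass, move left to (5,7)
Step 3: enter (5,7), '.' pass, move left to (5,6)
Step 4: enter (5,6), '.' pass, move left to (5,5)
Step 5: enter (5,5), '.' pass, move left to (5,4)
Step 6: enter (5,4), '.' pass, move left to (5,3)
Step 7: enter (5,3), '.' pass, move left to (5,2)
Step 8: enter (5,2), '.' pass, move left to (5,1)
Step 9: enter (5,1), '.' pass, move left to (5,0)
Step 10: enter (5,0), '.' pass, move left to (5,-1)
Step 11: at (5,-1) — EXIT via left edge, pos 5
Path length (cell visits): 10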